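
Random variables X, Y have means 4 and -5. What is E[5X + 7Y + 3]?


E[5X + 7Y + 3] = 5*E[X] + 7*E[Y] + 3
= (5)*(4) + (7)*(-5) + (3)
= 20 - 35 + 3 = -12

-12


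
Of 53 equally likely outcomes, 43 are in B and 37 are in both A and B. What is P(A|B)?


P(A|B) = P(A∩B)/P(B) = (37/53)/(43/53) = 37/43

37/43


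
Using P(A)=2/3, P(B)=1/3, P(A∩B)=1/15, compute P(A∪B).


P(A∪B) = P(A) + P(B) - P(A∩B)
= 2/3 + 1/3 - 1/15 = 14/15

14/15


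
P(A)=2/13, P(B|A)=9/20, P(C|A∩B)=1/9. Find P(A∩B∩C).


P(A∩B∩C) = P(A) * P(B|A) * P(C|A∩B)
= 2/13 * 9/20 * 1/9
= 9/130 * 1/9 = 1/130

1/130


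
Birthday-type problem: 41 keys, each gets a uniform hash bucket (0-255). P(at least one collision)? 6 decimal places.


P(all different) = prod((256-i)/256 for i=0..40) = 0.033816
P(at least one match) = 1 - 0.033816 = 0.966184

0.966184


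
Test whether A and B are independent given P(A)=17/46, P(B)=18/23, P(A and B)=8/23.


P(A)*P(B) = 17/46*18/23 = 153/529
P(A∩B) = 8/23 != 153/529, so not independent

No, A and B are not independent


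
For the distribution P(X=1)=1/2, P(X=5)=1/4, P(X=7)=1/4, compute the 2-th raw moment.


E[X^2] = sum(x^2 * P(x))
= 1*1/2 + 25*1/4 + 49*1/4
= 19

19


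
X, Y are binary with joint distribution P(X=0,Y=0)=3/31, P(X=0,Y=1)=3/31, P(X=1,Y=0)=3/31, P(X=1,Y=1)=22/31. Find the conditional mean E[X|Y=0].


P(Y=0) = 6/31
E[X|Y=0] = (0*3 + 1*3)/6 = 3/6 = 1/2

1/2


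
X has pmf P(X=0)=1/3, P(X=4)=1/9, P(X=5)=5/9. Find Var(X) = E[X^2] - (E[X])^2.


E[X] = 29/9, E[X^2] = 47/3
Var(X) = E[X^2] - (E[X])^2 = 47/3 - (29/9)^2 = 428/81

428/81


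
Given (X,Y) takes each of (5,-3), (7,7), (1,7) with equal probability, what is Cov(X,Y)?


E[X]=13/3, E[Y]=11/3, E[XY]=41/3
Cov(X,Y) = E[XY] - E[X]E[Y] = 41/3 - 13/3*11/3 = -20/9

-20/9


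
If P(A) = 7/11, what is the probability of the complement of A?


P(A') = 1 - P(A) = 1 - 7/11 = 4/11

4/11


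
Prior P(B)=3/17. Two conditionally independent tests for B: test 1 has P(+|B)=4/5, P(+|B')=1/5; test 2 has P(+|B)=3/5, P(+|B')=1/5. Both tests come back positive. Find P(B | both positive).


After test 1: P(+) = 4/5*3/17 + 1/5*14/17 = 26/85
P(B|+) = (12/85)/(26/85) = 6/13
After test 2 (use post1 as new prior): P(+) = 3/5*6/13 + 1/5*7/13 = 5/13
P(B|+,+) = (18/65)/(5/13) = 18/25

18/25


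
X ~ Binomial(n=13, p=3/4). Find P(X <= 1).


P(X<=1) = P(X=0) + P(X=1)
= 1/67108864 + 39/67108864
= 5/8388608

5/8388608


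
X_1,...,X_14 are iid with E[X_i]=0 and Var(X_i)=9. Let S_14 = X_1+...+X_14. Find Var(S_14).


By independence, Var(S_n) = n*Var(X_1) = 14*9 = 126

126


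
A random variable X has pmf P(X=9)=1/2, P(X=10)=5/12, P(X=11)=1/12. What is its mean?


E[X] = sum(x * P(x))
= 9*1/2 + 10*5/12 + 11*1/12
= 115/12

115/12


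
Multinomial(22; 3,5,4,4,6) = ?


22! = 1124000727777607680000
Denominator: 3!=6 * 5!=120 * 4!=24 * 4!=24 * 6!=720
Coefficient = 1124000727777607680000 / 298598400 = 3764255695200

3764255695200


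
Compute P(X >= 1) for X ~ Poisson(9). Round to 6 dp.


P(X>=1) = 1 - P(X<=0) = 1 - (e^(-9)*9^0/0!)
≈ 1 - 0.0001234098 = 0.9998765902
≈ 0.999877

0.999877


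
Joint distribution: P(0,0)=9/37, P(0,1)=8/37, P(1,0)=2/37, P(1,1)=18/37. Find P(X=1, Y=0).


Read from table: P(X=1, Y=0) = 2/37

2/37


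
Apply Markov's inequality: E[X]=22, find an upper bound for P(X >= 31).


Markov: P(X >= a) <= E[X]/a
P(X >= 31) <= 22/31

22/31


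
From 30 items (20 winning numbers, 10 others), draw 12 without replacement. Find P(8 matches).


P(X=8) = C(20,8)*C(10,4) / C(30,12)
= 125970*210 / 86493225
= 26453700/86493225 = 204/667

204/667


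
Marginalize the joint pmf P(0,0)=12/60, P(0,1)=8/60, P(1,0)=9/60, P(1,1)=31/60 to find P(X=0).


P(X=0) = P(0,0)+P(0,1) = 12/60 + 8/60 = 20/60 = 1/3

1/3


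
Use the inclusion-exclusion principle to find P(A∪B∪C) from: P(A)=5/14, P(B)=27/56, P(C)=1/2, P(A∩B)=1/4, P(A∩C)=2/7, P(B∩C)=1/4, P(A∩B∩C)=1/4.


P(A∪B∪C) = P(A)+P(B)+P(C) - P(AB)-P(AC)-P(BC) + P(ABC)
= 5/14+27/56+1/2 - 1/4-2/7-1/4 + 1/4
= 45/56

45/56


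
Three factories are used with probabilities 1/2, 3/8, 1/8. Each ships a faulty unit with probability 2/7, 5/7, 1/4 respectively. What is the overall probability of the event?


P(A) = P(A|B1)P(B1) + P(A|B2)P(B2) + P(A|B3)P(B3)
= 2/7*1/2 + 5/7*3/8 + 1/4*1/8
= 1/7 + 15/56 + 1/32 = 99/224

99/224


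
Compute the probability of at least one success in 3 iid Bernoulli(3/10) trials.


P(at least one) = 1 - P(none)
P(none) = (1 - 3/10)^3 = (7/10)^3 = 343/1000
P(at least one) = 1 - 343/1000 = 657/1000

657/1000


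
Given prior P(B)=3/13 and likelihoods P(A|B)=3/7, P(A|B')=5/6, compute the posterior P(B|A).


P(A) = P(A|B)P(B) + P(A|B')P(B') = 3/7*3/13 + 5/6*10/13 = 202/273
P(B|A) = P(A|B)P(B)/P(A) = (9/91)/(202/273) = 27/202

27/202


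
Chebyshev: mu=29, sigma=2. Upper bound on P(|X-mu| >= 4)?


k = 4/2 = 2
Chebyshev: P(|X-mu| >= k*sigma) <= 1/k^2 = 1/2^2 = 1/4

1/4


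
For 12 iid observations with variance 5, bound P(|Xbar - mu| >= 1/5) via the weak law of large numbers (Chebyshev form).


Var(Xbar) = Var(X)/n = 5/12
Chebyshev: P(|Xbar-mu| >= 1/5) <= Var(Xbar)/(1/5)^2 = (5/12)/(1/25) = 125/12
Bound exceeds 1, so trivial bound: 1

1


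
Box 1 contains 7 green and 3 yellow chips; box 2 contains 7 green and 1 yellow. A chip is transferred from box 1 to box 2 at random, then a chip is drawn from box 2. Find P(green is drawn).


P(transfer green) = 7/10; P(transfer yellow) = 3/10
If green transferred: Urn II has 8 green of 9, so P(green|green moved) = 8/9
If yellow transferred: Urn II has 7 green of 9, so P(green|yellow moved) = 7/9
By total probability: P(green) = 7/10*8/9 + 3/10*7/9 = 77/90

77/90


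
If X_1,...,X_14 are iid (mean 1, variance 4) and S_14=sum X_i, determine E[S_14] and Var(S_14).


E[S_n] = n*mu = 14*1 = 14
Var(S_n) = n*sigma^2 = 14*4 = 56

E[S_14]=14, Var(S_14)=56


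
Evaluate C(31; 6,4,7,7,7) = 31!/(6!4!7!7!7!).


31! = 8222838654177922817725562880000000
Denominator: 6!=720 * 4!=24 * 7!=5040 * 7!=5040 * 7!=5040
Coefficient = 8222838654177922817725562880000000 / 2212255825920000 = 3716947451481264000

3716947451481264000


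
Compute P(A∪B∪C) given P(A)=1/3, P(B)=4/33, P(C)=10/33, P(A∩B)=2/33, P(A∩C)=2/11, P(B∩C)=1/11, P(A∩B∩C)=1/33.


P(A∪B∪C) = P(A)+P(B)+P(C) - P(AB)-P(AC)-P(BC) + P(ABC)
= 1/3+4/33+10/33 - 2/33-2/11-1/11 + 1/33
= 5/11

5/11


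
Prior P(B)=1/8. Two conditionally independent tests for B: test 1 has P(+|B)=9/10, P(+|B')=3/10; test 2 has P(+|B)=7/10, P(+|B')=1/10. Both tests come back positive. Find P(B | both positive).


After test 1: P(+) = 9/10*1/8 + 3/10*7/8 = 3/8
P(B|+) = (9/80)/(3/8) = 3/10
After test 2 (use post1 as new prior): P(+) = 7/10*3/10 + 1/10*7/10 = 7/25
P(B|+,+) = (21/100)/(7/25) = 3/4

3/4


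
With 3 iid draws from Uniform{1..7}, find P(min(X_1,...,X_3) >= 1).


P(min >= 1) = P(all X_i >= 1) = (P(X_1 >= 1))^3
= (7/7)^3 = 1^3 = 1

1


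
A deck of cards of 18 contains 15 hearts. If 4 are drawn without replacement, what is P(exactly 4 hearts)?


P(X=4) = C(15,4)*C(3,0) / C(18,4)
= 1365*1 / 3060
= 1365/3060 = 91/204

91/204


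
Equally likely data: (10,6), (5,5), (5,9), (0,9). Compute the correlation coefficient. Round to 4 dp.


Cov(X,Y) = -3.7500, Var(X) = 12.5000, Var(Y) = 3.1875
rho = Cov/(sqrt(VarX)*sqrt(VarY)) = -0.5941

-0.5941


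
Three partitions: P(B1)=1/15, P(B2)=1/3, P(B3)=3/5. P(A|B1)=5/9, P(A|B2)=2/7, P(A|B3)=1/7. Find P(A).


P(A) = P(A|B1)P(B1) + P(A|B2)P(B2) + P(A|B3)P(B3)
= 5/9*1/15 + 2/7*1/3 + 1/7*3/5
= 1/27 + 2/21 + 3/35 = 206/945

206/945


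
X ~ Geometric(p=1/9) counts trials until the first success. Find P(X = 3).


P(X=3) = (1-p)^2 * p = (8/9)^2 * 1/9
= 64/81 * 1/9 = 64/729

64/729


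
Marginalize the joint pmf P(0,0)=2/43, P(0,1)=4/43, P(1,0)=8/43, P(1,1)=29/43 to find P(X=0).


P(X=0) = P(0,0)+P(0,1) = 2/43 + 4/43 = 6/43

6/43


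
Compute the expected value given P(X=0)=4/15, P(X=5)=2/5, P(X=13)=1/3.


E[X] = sum(x * P(x))
= 0*4/15 + 5*2/5 + 13*1/3
= 19/3

19/3


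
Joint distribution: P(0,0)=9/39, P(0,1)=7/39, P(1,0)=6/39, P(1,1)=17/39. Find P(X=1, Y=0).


Read from table: P(X=1, Y=0) = 6/39 = 2/13

2/13


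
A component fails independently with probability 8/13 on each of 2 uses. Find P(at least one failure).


P(at least one) = 1 - P(none)
P(none) = (1 - 8/13)^2 = (5/13)^2 = 25/169
P(at least one) = 1 - 25/169 = 144/169

144/169


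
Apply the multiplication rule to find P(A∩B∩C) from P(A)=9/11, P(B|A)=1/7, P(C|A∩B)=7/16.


P(A∩B∩C) = P(A) * P(B|A) * P(C|A∩B)
= 9/11 * 1/7 * 7/16
= 9/77 * 7/16 = 9/176

9/176


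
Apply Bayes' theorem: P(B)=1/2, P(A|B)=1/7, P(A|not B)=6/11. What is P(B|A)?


P(A) = P(A|B)P(B) + P(A|B')P(B') = 1/7*1/2 + 6/11*1/2 = 53/154
P(B|A) = P(A|B)P(B)/P(A) = (1/14)/(53/154) = 11/53

11/53


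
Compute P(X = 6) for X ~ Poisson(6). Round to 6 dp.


P(X=6) = e^(-6) * 6^6 / 6!
≈ 0.002478752177 * 46656 / 720
≈ 0.160623

0.160623


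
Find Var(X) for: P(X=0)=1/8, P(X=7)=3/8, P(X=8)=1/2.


E[X] = 53/8, E[X^2] = 403/8
Var(X) = E[X^2] - (E[X])^2 = 403/8 - (53/8)^2 = 415/64

415/64


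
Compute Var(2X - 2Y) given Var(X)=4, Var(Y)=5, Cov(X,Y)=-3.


Var(2X - 2Y) = 2^2*Var(X) + (-2)^2*Var(Y) + 2*2*(-2)*Cov(X,Y)
= 4*4 + 4*5 - 8*(-3)
= 16 + 20 + 24 = 60

60


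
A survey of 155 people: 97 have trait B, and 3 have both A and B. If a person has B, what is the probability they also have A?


P(A|B) = P(A∩B)/P(B) = (3/155)/(97/155) = 3/97

3/97


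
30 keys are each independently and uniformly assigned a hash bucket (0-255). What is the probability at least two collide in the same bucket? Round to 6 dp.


P(all different) = prod((256-i)/256 for i=0..29) = 0.170584
P(at least one match) = 1 - 0.170584 = 0.829416

0.829416


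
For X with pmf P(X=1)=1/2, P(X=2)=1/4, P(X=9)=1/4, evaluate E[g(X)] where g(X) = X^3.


E[X^3] = sum(g(x)*P(x))
= 1*1/2 + 8*1/4 + 729*1/4
= 739/4

739/4


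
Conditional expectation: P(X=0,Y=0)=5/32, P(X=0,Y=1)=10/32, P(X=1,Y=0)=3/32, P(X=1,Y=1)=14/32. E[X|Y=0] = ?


P(Y=0) = 8/32
E[X|Y=0] = (0*5 + 1*3)/8 = 3/8

3/8


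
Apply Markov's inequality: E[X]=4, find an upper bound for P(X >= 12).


Markov: P(X >= a) <= E[X]/a
P(X >= 12) <= 4/12 = 1/3

1/3


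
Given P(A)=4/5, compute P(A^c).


P(A') = 1 - P(A) = 1 - 4/5 = 1/5

1/5


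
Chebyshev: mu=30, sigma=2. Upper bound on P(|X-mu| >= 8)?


k = 8/2 = 4
Chebyshev: P(|X-mu| >= k*sigma) <= 1/k^2 = 1/4^2 = 1/16

1/16


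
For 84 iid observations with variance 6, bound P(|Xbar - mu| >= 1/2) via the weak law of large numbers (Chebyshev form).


Var(Xbar) = Var(X)/n = 6/84
Chebyshev: P(|Xbar-mu| >= 1/2) <= Var(Xbar)/(1/2)^2 = (1/14)/(1/4) = 2/7

2/7


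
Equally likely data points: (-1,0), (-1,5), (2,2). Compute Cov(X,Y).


E[X]=0, E[Y]=7/3, E[XY]=-1/3
Cov(X,Y) = E[XY] - E[X]E[Y] = -1/3 - 0*7/3 = -1/3

-1/3


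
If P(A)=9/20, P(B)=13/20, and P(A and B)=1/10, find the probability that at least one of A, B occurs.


P(A∪B) = P(A) + P(B) - P(A∩B)
= 9/20 + 13/20 - 1/10 = 1

1


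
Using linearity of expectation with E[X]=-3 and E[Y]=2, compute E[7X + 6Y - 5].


E[7X + 6Y - 5] = 7*E[X] + 6*E[Y] - 5
= (7)*(-3) + (6)*(2) + (-5)
= -21 + 12 - 5 = -14

-14


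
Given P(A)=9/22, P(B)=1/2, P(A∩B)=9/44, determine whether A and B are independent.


P(A)*P(B) = 9/22*1/2 = 9/44
P(A∩B) = 9/44, which equals P(A)P(B), so independent

Yes, A and B are independent


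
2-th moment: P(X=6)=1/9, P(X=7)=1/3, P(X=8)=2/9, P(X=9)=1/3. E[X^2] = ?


E[X^2] = sum(x^2 * P(x))
= 36*1/9 + 49*1/3 + 64*2/9 + 81*1/3
= 554/9

554/9


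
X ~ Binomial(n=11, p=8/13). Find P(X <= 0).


P(X<=0) = P(X=0)
= 48828125/1792160394037
= 48828125/1792160394037

48828125/1792160394037


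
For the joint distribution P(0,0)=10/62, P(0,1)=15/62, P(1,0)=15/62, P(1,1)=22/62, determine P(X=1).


P(X=1) = P(1,0)+P(1,1) = 15/62 + 22/62 = 37/62

37/62


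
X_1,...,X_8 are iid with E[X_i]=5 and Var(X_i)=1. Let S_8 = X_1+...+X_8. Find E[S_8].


E[S_n] = n*E[X_1] = 8*5 = 40

40


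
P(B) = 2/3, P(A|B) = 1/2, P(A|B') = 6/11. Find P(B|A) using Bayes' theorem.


P(A) = P(A|B)P(B) + P(A|B')P(B') = 1/2*2/3 + 6/11*1/3 = 17/33
P(B|A) = P(A|B)P(B)/P(A) = (1/3)/(17/33) = 11/17

11/17


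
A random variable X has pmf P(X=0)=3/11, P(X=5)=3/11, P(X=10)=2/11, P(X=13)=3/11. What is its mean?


E[X] = sum(x * P(x))
= 0*3/11 + 5*3/11 + 10*2/11 + 13*3/11
= 74/11

74/11


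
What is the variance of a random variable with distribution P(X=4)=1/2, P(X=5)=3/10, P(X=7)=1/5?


E[X] = 49/10, E[X^2] = 253/10
Var(X) = E[X^2] - (E[X])^2 = 253/10 - (49/10)^2 = 129/100

129/100


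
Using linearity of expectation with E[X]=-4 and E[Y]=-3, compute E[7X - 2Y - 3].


E[7X - 2Y - 3] = 7*E[X] - 2*E[Y] - 3
= (7)*(-4) + (-2)*(-3) + (-3)
= -28 + 6 - 3 = -25

-25


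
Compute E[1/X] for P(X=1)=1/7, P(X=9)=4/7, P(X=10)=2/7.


E[1/X] = sum(g(x)*P(x))
= 1*1/7 + 1/9*4/7 + 1/10*2/7
= 74/315

74/315


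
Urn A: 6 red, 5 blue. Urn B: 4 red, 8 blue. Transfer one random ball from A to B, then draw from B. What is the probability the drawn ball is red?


P(transfer red) = 6/11; P(transfer blue) = 5/11
If red transferred: Urn II has 5 red of 13, so P(red|red moved) = 5/13
If blue transferred: Urn II has 4 red of 13, so P(red|blue moved) = 4/13
By total probability: P(red) = 6/11*5/13 + 5/11*4/13 = 50/143

50/143


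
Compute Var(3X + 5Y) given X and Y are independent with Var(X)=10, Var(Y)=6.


Independence => Cov(X,Y)=0
Var(3X + 5Y) = 3^2*Var(X) + 5^2*Var(Y)
= 9*10 + 25*6 = 240

240


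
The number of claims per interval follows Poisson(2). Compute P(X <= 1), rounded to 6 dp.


P(X<=1) = e^(-2)*2^0/0! + e^(-2)*2^1/1!
≈ 0.1353352832 + 0.2706705665
= 0.4060058497
≈ 0.406006

0.406006


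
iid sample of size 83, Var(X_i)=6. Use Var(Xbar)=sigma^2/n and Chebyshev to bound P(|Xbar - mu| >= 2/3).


Var(Xbar) = Var(X)/n = 6/83
Chebyshev: P(|Xbar-mu| >= 2/3) <= Var(Xbar)/(2/3)^2 = (6/83)/(4/9) = 27/166

27/166


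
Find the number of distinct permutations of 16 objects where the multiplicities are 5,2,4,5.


16! = 20922789888000
Denominator: 5!=120 * 2!=2 * 4!=24 * 5!=120
Coefficient = 20922789888000 / 691200 = 30270240

30270240


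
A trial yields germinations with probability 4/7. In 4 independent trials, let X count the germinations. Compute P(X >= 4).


P(X>=4) = P(X=4)
= 256/2401
= 256/2401

256/2401


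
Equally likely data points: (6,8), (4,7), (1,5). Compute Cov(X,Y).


E[X]=11/3, E[Y]=20/3, E[XY]=27
Cov(X,Y) = E[XY] - E[X]E[Y] = 27 - 11/3*20/3 = 23/9

23/9


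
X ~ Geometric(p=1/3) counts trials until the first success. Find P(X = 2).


P(X=2) = (1-p)^1 * p = (2/3)^1 * 1/3
= 2/3 * 1/3 = 2/9

2/9


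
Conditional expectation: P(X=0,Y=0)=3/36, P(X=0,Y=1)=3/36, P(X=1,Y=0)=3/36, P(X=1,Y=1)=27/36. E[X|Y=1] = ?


P(Y=1) = 30/36
E[X|Y=1] = (0*3 + 1*27)/30 = 27/30 = 9/10

9/10


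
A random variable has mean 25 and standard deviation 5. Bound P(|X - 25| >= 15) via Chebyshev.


k = 15/5 = 3
Chebyshev: P(|X-mu| >= k*sigma) <= 1/k^2 = 1/3^2 = 1/9

1/9


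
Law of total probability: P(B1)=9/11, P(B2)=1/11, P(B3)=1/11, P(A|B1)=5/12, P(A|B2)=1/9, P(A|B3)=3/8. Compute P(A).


P(A) = P(A|B1)P(B1) + P(A|B2)P(B2) + P(A|B3)P(B3)
= 5/12*9/11 + 1/9*1/11 + 3/8*1/11
= 15/44 + 1/99 + 3/88 = 305/792

305/792


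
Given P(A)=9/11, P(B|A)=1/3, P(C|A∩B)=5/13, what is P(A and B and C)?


P(A∩B∩C) = P(A) * P(B|A) * P(C|A∩B)
= 9/11 * 1/3 * 5/13
= 3/11 * 5/13 = 15/143

15/143


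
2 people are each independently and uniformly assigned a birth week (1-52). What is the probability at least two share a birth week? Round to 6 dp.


P(all different) = prod((52-i)/52 for i=0..1) = 0.980769
P(at least one match) = 1 - 0.980769 = 0.019231

0.019231


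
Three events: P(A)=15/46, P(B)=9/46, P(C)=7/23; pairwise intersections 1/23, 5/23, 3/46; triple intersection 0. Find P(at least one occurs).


P(A∪B∪C) = P(A)+P(B)+P(C) - P(AB)-P(AC)-P(BC) + P(ABC)
= 15/46+9/46+7/23 - 1/23-5/23-3/46 + 0
= 1/2

1/2


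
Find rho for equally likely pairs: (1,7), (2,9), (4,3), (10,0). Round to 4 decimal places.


Cov(X,Y) = -10.9375, Var(X) = 12.1875, Var(Y) = 12.1875
rho = Cov/(sqrt(VarX)*sqrt(VarY)) = -0.8974

-0.8974


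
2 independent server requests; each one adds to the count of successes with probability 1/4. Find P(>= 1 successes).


P(at least one) = 1 - P(none)
P(none) = (1 - 1/4)^2 = (3/4)^2 = 9/16
P(at least one) = 1 - 9/16 = 7/16

7/16


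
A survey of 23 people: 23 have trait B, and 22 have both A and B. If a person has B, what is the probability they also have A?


P(A|B) = P(A∩B)/P(B) = (22/23)/(23/23) = 22/23

22/23


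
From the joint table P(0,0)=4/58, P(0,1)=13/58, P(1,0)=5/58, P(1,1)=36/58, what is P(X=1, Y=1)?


Read from table: P(X=1, Y=1) = 36/58 = 18/29

18/29


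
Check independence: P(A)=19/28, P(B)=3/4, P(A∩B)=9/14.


P(A)*P(B) = 19/28*3/4 = 57/112
P(A∩B) = 9/14 != 57/112, so not independent

No, A and B are not independent


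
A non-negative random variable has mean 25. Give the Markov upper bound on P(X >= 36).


Markov: P(X >= a) <= E[X]/a
P(X >= 36) <= 25/36

25/36


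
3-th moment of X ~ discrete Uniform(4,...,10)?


E[X^3] = (1/7) * sum(x^3 for x=4..10)
= 2989/7 = 427

427


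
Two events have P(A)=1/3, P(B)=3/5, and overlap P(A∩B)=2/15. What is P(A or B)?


P(A∪B) = P(A) + P(B) - P(A∩B)
= 1/3 + 3/5 - 2/15 = 4/5

4/5


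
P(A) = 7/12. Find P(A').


P(A') = 1 - P(A) = 1 - 7/12 = 5/12

5/12


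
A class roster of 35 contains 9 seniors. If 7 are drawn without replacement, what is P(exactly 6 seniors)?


P(X=6) = C(9,6)*C(26,1) / C(35,7)
= 84*26 / 6724520
= 2184/6724520 = 273/840565

273/840565


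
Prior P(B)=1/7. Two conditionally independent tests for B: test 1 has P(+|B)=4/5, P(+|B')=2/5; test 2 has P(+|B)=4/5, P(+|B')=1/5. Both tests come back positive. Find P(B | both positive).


After test 1: P(+) = 4/5*1/7 + 2/5*6/7 = 16/35
P(B|+) = (4/35)/(16/35) = 1/4
After test 2 (use post1 as new prior): P(+) = 4/5*1/4 + 1/5*3/4 = 7/20
P(B|+,+) = (1/5)/(7/20) = 4/7

4/7


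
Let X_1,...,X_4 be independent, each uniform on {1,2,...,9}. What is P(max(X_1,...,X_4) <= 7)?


P(max <= 7) = P(all X_i <= 7) = (P(X_1 <= 7))^4
= (7/9)^4 = 2401/6561

2401/6561


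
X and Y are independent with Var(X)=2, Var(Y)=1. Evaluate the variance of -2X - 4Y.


Independence => Cov(X,Y)=0
Var(-2X - 4Y) = (-2)^2*Var(X) + (-4)^2*Var(Y)
= 4*2 + 16*1 = 24

24


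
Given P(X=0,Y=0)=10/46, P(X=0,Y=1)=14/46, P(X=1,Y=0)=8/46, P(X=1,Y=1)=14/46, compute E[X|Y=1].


P(Y=1) = 28/46
E[X|Y=1] = (0*14 + 1*14)/28 = 14/28 = 1/2

1/2


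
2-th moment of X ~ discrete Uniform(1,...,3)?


E[X^2] = (1/3) * sum(x^2 for x=1..3)
= 14/3

14/3


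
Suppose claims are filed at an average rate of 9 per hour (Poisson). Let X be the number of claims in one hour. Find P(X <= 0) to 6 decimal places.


P(X<=0) = e^(-9)*9^0/0!
≈ 0.0001234098
≈ 0.000123

0.000123


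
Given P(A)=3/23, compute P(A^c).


P(A') = 1 - P(A) = 1 - 3/23 = 20/23

20/23


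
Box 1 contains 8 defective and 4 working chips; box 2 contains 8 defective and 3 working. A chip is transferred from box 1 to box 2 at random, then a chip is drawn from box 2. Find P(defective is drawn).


P(transfer defective) = 8/12 = 2/3; P(transfer working) = 1/3
If defective transferred: Urn II has 9 defective of 12, so P(defective|defective moved) = 3/4
If working transferred: Urn II has 8 defective of 12, so P(defective|working moved) = 2/3
By total probability: P(defective) = 2/3*3/4 + 1/3*2/3 = 13/18

13/18


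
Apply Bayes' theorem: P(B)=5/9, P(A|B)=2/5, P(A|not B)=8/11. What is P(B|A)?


P(A) = P(A|B)P(B) + P(A|B')P(B') = 2/5*5/9 + 8/11*4/9 = 6/11
P(B|A) = P(A|B)P(B)/P(A) = (2/9)/(6/11) = 11/27

11/27


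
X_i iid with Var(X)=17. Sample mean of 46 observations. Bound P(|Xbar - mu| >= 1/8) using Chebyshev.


Var(Xbar) = Var(X)/n = 17/46
Chebyshev: P(|Xbar-mu| >= 1/8) <= Var(Xbar)/(1/8)^2 = (17/46)/(1/64) = 544/23
Bound exceeds 1, so trivial bound: 1

1


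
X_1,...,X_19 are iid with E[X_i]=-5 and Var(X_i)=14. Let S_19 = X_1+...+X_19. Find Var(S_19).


By independence, Var(S_n) = n*Var(X_1) = 19*14 = 266

266


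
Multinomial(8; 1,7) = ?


8! = 40320
Denominator: 1!=1 * 7!=5040
Coefficient = 40320 / 5040 = 8

8


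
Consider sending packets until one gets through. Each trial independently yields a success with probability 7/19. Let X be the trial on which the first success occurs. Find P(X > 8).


P(X > 8) = P(first 8 trials all fail) = (1-p)^8 = (12/19)^8 = 429981696/16983563041

429981696/16983563041


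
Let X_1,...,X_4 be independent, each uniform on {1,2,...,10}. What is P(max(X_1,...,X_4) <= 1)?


P(max <= 1) = P(all X_i <= 1) = (P(X_1 <= 1))^4
= (1/10)^4 = 1/10000

1/10000


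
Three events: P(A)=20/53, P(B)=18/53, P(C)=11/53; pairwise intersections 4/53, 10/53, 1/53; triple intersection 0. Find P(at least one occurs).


P(A∪B∪C) = P(A)+P(B)+P(C) - P(AB)-P(AC)-P(BC) + P(ABC)
= 20/53+18/53+11/53 - 4/53-10/53-1/53 + 0
= 34/53

34/53


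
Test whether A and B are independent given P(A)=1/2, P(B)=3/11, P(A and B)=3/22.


P(A)*P(B) = 1/2*3/11 = 3/22
P(A∩B) = 3/22, which equals P(A)P(B), so independent

Yes, A and B are independent


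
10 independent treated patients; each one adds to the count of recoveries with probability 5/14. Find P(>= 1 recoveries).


P(at least one) = 1 - P(none)
P(none) = (1 - 5/14)^10 = (9/14)^10 = 3486784401/289254654976
P(at least one) = 1 - 3486784401/289254654976 = 285767870575/289254654976

285767870575/289254654976


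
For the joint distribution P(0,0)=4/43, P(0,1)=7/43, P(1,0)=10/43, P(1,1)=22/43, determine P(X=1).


P(X=1) = P(1,0)+P(1,1) = 10/43 + 22/43 = 32/43

32/43


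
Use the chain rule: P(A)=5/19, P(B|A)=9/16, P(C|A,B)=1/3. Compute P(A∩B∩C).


P(A∩B∩C) = P(A) * P(B|A) * P(C|A∩B)
= 5/19 * 9/16 * 1/3
= 45/304 * 1/3 = 15/304

15/304


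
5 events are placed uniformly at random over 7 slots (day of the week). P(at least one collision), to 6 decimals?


P(all different) = prod((7-i)/7 for i=0..4) = 0.149938
P(at least one match) = 1 - 0.149938 = 0.850062

0.850062


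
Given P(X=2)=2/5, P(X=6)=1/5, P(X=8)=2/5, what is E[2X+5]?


E[2X+5] = sum(g(x)*P(x))
= 9*2/5 + 17*1/5 + 21*2/5
= 77/5

77/5


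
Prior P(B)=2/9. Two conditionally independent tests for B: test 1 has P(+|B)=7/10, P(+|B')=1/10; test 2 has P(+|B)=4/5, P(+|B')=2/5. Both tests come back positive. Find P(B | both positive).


After test 1: P(+) = 7/10*2/9 + 1/10*7/9 = 7/30
P(B|+) = (7/45)/(7/30) = 2/3
After test 2 (use post1 as new prior): P(+) = 4/5*2/3 + 2/5*1/3 = 2/3
P(B|+,+) = (8/15)/(2/3) = 4/5

4/5


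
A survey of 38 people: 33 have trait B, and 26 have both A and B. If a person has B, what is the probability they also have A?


P(A|B) = P(A∩B)/P(B) = (26/38)/(33/38) = 26/33

26/33


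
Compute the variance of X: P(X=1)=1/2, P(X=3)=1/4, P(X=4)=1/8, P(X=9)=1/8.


E[X] = 23/8, E[X^2] = 119/8
Var(X) = E[X^2] - (E[X])^2 = 119/8 - (23/8)^2 = 423/64

423/64


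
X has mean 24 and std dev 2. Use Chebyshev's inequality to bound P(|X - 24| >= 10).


k = 10/2 = 5
Chebyshev: P(|X-mu| >= k*sigma) <= 1/k^2 = 1/5^2 = 1/25

1/25


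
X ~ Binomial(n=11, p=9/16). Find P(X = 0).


P(X=0) = C(11,0) * p^0 * (1-p)^11
= 1 * 1 * 1977326743/17592186044416
= 1977326743/17592186044416

1977326743/17592186044416


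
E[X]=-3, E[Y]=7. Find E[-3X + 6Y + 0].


E[-3X + 6Y + 0] = -3*E[X] + 6*E[Y] + 0
= (-3)*(-3) + (6)*(7) + (0)
= 9 + 42 + 0 = 51

51


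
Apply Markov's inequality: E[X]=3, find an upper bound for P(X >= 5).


Markov: P(X >= a) <= E[X]/a
P(X >= 5) <= 3/5

3/5


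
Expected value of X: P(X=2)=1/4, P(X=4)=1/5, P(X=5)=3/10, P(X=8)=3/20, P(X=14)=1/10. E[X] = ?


E[X] = sum(x * P(x))
= 2*1/4 + 4*1/5 + 5*3/10 + 8*3/20 + 14*1/10
= 27/5

27/5


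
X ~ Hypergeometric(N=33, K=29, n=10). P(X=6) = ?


P(X=6) = C(29,6)*C(4,4) / C(33,10)
= 475020*1 / 92561040
= 475020/92561040 = 7/1364

7/1364


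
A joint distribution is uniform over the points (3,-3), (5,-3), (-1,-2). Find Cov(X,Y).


E[X]=7/3, E[Y]=-8/3, E[XY]=-22/3
Cov(X,Y) = E[XY] - E[X]E[Y] = -22/3 - 7/3*-8/3 = -10/9

-10/9


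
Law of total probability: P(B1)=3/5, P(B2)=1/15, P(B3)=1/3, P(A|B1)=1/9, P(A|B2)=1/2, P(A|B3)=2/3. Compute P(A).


P(A) = P(A|B1)P(B1) + P(A|B2)P(B2) + P(A|B3)P(B3)
= 1/9*3/5 + 1/2*1/15 + 2/3*1/3
= 1/15 + 1/30 + 2/9 = 29/90

29/90


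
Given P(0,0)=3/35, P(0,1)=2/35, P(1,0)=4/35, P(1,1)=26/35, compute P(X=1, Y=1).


Read from table: P(X=1, Y=1) = 26/35

26/35


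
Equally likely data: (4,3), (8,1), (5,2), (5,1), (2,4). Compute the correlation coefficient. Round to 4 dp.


Cov(X,Y) = -1.9600, Var(X) = 3.7600, Var(Y) = 1.3600
rho = Cov/(sqrt(VarX)*sqrt(VarY)) = -0.8667

-0.8667


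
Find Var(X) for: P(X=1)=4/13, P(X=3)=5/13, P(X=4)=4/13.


E[X] = 35/13, E[X^2] = 113/13
Var(X) = E[X^2] - (E[X])^2 = 113/13 - (35/13)^2 = 244/169

244/169


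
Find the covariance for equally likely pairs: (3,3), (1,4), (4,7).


E[X]=8/3, E[Y]=14/3, E[XY]=41/3
Cov(X,Y) = E[XY] - E[X]E[Y] = 41/3 - 8/3*14/3 = 11/9

11/9


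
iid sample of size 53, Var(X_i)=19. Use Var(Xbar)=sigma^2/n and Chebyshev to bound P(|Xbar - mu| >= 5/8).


Var(Xbar) = Var(X)/n = 19/53
Chebyshev: P(|Xbar-mu| >= 5/8) <= Var(Xbar)/(5/8)^2 = (19/53)/(25/64) = 1216/1325

1216/1325


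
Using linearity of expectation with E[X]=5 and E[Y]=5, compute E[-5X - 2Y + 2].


E[-5X - 2Y + 2] = -5*E[X] - 2*E[Y] + 2
= (-5)*(5) + (-2)*(5) + (2)
= -25 - 10 + 2 = -33

-33


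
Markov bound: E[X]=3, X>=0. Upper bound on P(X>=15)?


Markov: P(X >= a) <= E[X]/a
P(X >= 15) <= 3/15 = 1/5

1/5


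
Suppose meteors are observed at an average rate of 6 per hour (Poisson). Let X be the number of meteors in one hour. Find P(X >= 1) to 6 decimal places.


P(X>=1) = 1 - P(X<=0) = 1 - (e^(-6)*6^0/0!)
≈ 1 - 0.0024787522 = 0.9975212478
≈ 0.997521

0.997521


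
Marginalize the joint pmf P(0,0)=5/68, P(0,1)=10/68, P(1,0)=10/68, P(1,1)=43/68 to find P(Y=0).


P(Y=0) = P(0,0)+P(1,0) = 5/68 + 10/68 = 15/68

15/68


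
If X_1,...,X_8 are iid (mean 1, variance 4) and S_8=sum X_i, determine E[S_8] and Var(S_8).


E[S_n] = n*mu = 8*1 = 8
Var(S_n) = n*sigma^2 = 8*4 = 32

E[S_8]=8, Var(S_8)=32


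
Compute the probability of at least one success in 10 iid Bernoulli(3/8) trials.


P(at least one) = 1 - P(none)
P(none) = (1 - 3/8)^10 = (5/8)^10 = 9765625/1073741824
P(at least one) = 1 - 9765625/1073741824 = 1063976199/1073741824

1063976199/1073741824


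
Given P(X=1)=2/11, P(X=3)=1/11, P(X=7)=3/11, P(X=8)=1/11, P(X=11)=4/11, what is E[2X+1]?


E[2X+1] = sum(g(x)*P(x))
= 3*2/11 + 7*1/11 + 15*3/11 + 17*1/11 + 23*4/11
= 167/11

167/11


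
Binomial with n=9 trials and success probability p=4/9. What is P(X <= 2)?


P(X<=2) = P(X=0) + P(X=1) + P(X=2)
= 1953125/387420489 + 1562500/43046721 + 5000000/43046721
= 61015625/387420489

61015625/387420489


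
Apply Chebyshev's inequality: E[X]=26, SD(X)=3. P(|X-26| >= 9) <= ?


k = 9/3 = 3
Chebyshev: P(|X-mu| >= k*sigma) <= 1/k^2 = 1/3^2 = 1/9

1/9


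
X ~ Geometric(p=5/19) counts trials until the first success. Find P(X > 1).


P(X > 1) = P(first 1 trials all fail) = (1-p)^1 = (14/19)^1 = 14/19

14/19


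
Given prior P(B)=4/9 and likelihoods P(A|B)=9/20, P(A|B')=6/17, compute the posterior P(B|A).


P(A) = P(A|B)P(B) + P(A|B')P(B') = 9/20*4/9 + 6/17*5/9 = 101/255
P(B|A) = P(A|B)P(B)/P(A) = (1/5)/(101/255) = 51/101

51/101


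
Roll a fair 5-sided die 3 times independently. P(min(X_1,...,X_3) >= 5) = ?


P(min >= 5) = P(all X_i >= 5) = (P(X_1 >= 5))^3
= (1/5)^3 = 1/125

1/125


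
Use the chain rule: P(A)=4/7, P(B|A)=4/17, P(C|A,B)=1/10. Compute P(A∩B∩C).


P(A∩B∩C) = P(A) * P(B|A) * P(C|A∩B)
= 4/7 * 4/17 * 1/10
= 16/119 * 1/10 = 8/595

8/595


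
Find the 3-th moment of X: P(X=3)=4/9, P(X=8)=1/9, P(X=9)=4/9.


E[X^3] = sum(x^3 * P(x))
= 27*4/9 + 512*1/9 + 729*4/9
= 3536/9

3536/9


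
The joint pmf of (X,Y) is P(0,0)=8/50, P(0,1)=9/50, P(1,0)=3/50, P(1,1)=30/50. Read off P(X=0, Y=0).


Read from table: P(X=0, Y=0) = 8/50 = 4/25

4/25


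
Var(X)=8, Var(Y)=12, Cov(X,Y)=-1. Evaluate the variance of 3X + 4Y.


Var(3X + 4Y) = 3^2*Var(X) + 4^2*Var(Y) + 2*3*4*Cov(X,Y)
= 9*8 + 16*12 + 24*(-1)
= 72 + 192 - 24 = 240

240


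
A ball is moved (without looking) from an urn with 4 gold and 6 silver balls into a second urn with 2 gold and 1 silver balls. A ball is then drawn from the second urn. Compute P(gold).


P(transfer gold) = 4/10 = 2/5; P(transfer silver) = 3/5
If gold transferred: Urn II has 3 gold of 4, so P(gold|gold moved) = 3/4
If silver transferred: Urn II has 2 gold of 4, so P(gold|silver moved) = 1/2
By total probability: P(gold) = 2/5*3/4 + 3/5*1/2 = 3/5

3/5


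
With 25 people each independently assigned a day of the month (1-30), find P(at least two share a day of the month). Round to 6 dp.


P(all different) = prod((30-i)/30 for i=0..24) = 0.000000
P(at least one match) = 1 - 0.000000 = 1.000000

1.000000


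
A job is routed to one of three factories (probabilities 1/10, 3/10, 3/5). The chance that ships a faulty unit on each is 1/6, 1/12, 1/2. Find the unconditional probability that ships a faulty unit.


P(A) = P(A|B1)P(B1) + P(A|B2)P(B2) + P(A|B3)P(B3)
= 1/6*1/10 + 1/12*3/10 + 1/2*3/5
= 1/60 + 1/40 + 3/10 = 41/120

41/120


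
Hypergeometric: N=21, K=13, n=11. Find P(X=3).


P(X=3) = C(13,3)*C(8,8) / C(21,11)
= 286*1 / 352716
= 286/352716 = 11/13566

11/13566


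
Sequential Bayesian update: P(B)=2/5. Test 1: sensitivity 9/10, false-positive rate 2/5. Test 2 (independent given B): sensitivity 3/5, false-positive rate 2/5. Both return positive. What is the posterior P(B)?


After test 1: P(+) = 9/10*2/5 + 2/5*3/5 = 3/5
P(B|+) = (9/25)/(3/5) = 3/5
After test 2 (use post1 as new prior): P(+) = 3/5*3/5 + 2/5*2/5 = 13/25
P(B|+,+) = (9/25)/(13/25) = 9/13

9/13


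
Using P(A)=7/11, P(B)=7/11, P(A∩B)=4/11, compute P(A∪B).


P(A∪B) = P(A) + P(B) - P(A∩B)
= 7/11 + 7/11 - 4/11 = 10/11

10/11


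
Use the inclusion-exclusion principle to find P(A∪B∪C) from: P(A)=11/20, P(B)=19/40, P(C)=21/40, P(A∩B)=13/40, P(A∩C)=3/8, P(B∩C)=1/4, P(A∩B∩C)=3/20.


P(A∪B∪C) = P(A)+P(B)+P(C) - P(AB)-P(AC)-P(BC) + P(ABC)
= 11/20+19/40+21/40 - 13/40-3/8-1/4 + 3/20
= 3/4

3/4


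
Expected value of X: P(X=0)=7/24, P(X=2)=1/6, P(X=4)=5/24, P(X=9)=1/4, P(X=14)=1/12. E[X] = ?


E[X] = sum(x * P(x))
= 0*7/24 + 2*1/6 + 4*5/24 + 9*1/4 + 14*1/12
= 55/12

55/12


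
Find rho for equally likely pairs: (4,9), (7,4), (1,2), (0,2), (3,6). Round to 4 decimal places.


Cov(X,Y) = 3.0000, Var(X) = 6.0000, Var(Y) = 7.0400
rho = Cov/(sqrt(VarX)*sqrt(VarY)) = 0.4616

0.4616


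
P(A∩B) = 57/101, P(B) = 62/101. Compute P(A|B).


P(A|B) = P(A∩B)/P(B) = (57/101)/(62/101) = 57/62

57/62


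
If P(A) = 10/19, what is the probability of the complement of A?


P(A') = 1 - P(A) = 1 - 10/19 = 9/19

9/19


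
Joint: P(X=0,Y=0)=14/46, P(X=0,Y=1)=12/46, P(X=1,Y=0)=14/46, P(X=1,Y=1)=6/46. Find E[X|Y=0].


P(Y=0) = 28/46
E[X|Y=0] = (0*14 + 1*14)/28 = 14/28 = 1/2

1/2


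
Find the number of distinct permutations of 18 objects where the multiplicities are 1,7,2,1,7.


18! = 6402373705728000
Denominator: 1!=1 * 7!=5040 * 2!=2 * 1!=1 * 7!=5040
Coefficient = 6402373705728000 / 50803200 = 126023040

126023040


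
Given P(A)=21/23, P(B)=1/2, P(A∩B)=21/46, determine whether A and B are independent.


P(A)*P(B) = 21/23*1/2 = 21/46
P(A∩B) = 21/46, which equals P(A)P(B), so independent

Yes, A and B are independent


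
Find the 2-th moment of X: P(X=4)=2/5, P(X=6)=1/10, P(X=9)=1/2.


E[X^2] = sum(x^2 * P(x))
= 16*2/5 + 36*1/10 + 81*1/2
= 101/2

101/2


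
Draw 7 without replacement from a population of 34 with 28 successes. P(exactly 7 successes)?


P(X=7) = C(28,7)*C(6,0) / C(34,7)
= 1184040*1 / 5379616
= 1184040/5379616 = 13455/61132

13455/61132


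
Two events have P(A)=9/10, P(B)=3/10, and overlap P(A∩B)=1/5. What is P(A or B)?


P(A∪B) = P(A) + P(B) - P(A∩B)
= 9/10 + 3/10 - 1/5 = 1

1


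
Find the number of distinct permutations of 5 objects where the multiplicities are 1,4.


5! = 120
Denominator: 1!=1 * 4!=24
Coefficient = 120 / 24 = 5

5


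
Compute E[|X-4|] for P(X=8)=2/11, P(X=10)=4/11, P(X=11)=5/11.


E[|X-4|] = sum(g(x)*P(x))
= 4*2/11 + 6*4/11 + 7*5/11
= 67/11

67/11


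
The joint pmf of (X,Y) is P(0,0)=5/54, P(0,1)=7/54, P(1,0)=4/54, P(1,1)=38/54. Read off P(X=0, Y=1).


Read from table: P(X=0, Y=1) = 7/54

7/54


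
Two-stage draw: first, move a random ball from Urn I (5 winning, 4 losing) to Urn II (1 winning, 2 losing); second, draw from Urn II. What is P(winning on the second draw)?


P(transfer winning) = 5/9; P(transfer losing) = 4/9
If winning transferred: Urn II has 2 winning of 4, so P(winning|winning moved) = 1/2
If losing transferred: Urn II has 1 winning of 4, so P(winning|losing moved) = 1/4
By total probability: P(winning) = 5/9*1/2 + 4/9*1/4 = 7/18

7/18


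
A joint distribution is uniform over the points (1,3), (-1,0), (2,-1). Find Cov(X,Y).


E[X]=2/3, E[Y]=2/3, E[XY]=1/3
Cov(X,Y) = E[XY] - E[X]E[Y] = 1/3 - 2/3*2/3 = -1/9

-1/9


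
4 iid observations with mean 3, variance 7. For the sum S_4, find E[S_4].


E[S_n] = n*E[X_1] = 4*3 = 12

12


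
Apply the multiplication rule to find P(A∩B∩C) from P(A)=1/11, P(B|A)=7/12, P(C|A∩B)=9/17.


P(A∩B∩C) = P(A) * P(B|A) * P(C|A∩B)
= 1/11 * 7/12 * 9/17
= 7/132 * 9/17 = 21/748

21/748


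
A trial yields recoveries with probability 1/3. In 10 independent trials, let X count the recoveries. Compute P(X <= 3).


P(X<=3) = P(X=0) + P(X=1) + P(X=2) + P(X=3)
= 1024/59049 + 5120/59049 + 1280/6561 + 5120/19683
= 11008/19683

11008/19683


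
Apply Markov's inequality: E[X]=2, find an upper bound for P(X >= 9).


Markov: P(X >= a) <= E[X]/a
P(X >= 9) <= 2/9

2/9


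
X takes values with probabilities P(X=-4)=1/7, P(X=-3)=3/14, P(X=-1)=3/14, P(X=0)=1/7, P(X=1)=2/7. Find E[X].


E[X] = sum(x * P(x))
= -4*1/7 - 3*3/14 - 1*3/14 + 0*1/7 + 1*2/7
= -8/7

-8/7


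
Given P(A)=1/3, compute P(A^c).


P(A') = 1 - P(A) = 1 - 1/3 = 2/3

2/3


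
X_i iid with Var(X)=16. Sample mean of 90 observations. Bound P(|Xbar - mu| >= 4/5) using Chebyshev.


Var(Xbar) = Var(X)/n = 16/90
Chebyshev: P(|Xbar-mu| >= 4/5) <= Var(Xbar)/(4/5)^2 = (8/45)/(16/25) = 5/18

5/18


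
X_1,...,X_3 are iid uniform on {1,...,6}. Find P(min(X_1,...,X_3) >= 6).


P(min >= 6) = P(all X_i >= 6) = (P(X_1 >= 6))^3
= (1/6)^3 = 1/216

1/216


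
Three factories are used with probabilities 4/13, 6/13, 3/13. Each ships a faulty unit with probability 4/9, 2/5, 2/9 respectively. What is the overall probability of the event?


P(A) = P(A|B1)P(B1) + P(A|B2)P(B2) + P(A|B3)P(B3)
= 4/9*4/13 + 2/5*6/13 + 2/9*3/13
= 16/117 + 12/65 + 2/39 = 218/585

218/585


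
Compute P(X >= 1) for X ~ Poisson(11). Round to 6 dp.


P(X>=1) = 1 - P(X<=0) = 1 - (e^(-11)*11^0/0!)
≈ 1 - 0.0000167017 = 0.9999832983
≈ 0.999983

0.999983


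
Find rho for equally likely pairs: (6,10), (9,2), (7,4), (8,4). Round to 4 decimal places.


Cov(X,Y) = -3.0000, Var(X) = 1.2500, Var(Y) = 9.0000
rho = Cov/(sqrt(VarX)*sqrt(VarY)) = -0.8944

-0.8944


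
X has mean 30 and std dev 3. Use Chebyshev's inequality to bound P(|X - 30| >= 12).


k = 12/3 = 4
Chebyshev: P(|X-mu| >= k*sigma) <= 1/k^2 = 1/4^2 = 1/16

1/16


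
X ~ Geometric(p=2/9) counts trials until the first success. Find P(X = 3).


P(X=3) = (1-p)^2 * p = (7/9)^2 * 2/9
= 49/81 * 2/9 = 98/729

98/729


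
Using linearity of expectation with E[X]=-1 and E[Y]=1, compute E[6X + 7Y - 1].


E[6X + 7Y - 1] = 6*E[X] + 7*E[Y] - 1
= (6)*(-1) + (7)*(1) + (-1)
= -6 + 7 - 1 = 0

0


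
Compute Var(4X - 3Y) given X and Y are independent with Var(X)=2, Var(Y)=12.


Independence => Cov(X,Y)=0
Var(4X - 3Y) = 4^2*Var(X) + (-3)^2*Var(Y)
= 16*2 + 9*12 = 140

140


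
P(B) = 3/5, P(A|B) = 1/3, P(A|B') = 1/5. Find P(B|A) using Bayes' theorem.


P(A) = P(A|B)P(B) + P(A|B')P(B') = 1/3*3/5 + 1/5*2/5 = 7/25
P(B|A) = P(A|B)P(B)/P(A) = (1/5)/(7/25) = 5/7

5/7


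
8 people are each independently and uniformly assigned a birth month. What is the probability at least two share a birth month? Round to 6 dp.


P(all different) = prod((12-i)/12 for i=0..7) = 0.046417
P(at least one match) = 1 - 0.046417 = 0.953583

0.953583


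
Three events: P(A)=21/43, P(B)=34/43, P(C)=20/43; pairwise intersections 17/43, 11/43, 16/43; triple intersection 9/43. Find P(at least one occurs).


P(A∪B∪C) = P(A)+P(B)+P(C) - P(AB)-P(AC)-P(BC) + P(ABC)
= 21/43+34/43+20/43 - 17/43-11/43-16/43 + 9/43
= 40/43

40/43


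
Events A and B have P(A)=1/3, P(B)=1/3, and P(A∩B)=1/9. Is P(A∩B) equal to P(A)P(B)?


P(A)*P(B) = 1/3*1/3 = 1/9
P(A∩B) = 1/9, which equals P(A)P(B), so independent

Yes, A and B are independent


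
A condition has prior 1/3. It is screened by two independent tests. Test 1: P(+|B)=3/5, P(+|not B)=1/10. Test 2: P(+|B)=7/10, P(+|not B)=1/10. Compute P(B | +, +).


After test 1: P(+) = 3/5*1/3 + 1/10*2/3 = 4/15
P(B|+) = (1/5)/(4/15) = 3/4
After test 2 (use post1 as new prior): P(+) = 7/10*3/4 + 1/10*1/4 = 11/20
P(B|+,+) = (21/40)/(11/20) = 21/22

21/22


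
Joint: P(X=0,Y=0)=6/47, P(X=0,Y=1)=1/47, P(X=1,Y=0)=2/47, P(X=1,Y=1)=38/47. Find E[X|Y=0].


P(Y=0) = 8/47
E[X|Y=0] = (0*6 + 1*2)/8 = 2/8 = 1/4

1/4


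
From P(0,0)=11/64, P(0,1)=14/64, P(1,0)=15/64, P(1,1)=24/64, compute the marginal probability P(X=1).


P(X=1) = P(1,0)+P(1,1) = 15/64 + 24/64 = 39/64

39/64


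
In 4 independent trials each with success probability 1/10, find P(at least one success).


P(at least one) = 1 - P(none)
P(none) = (1 - 1/10)^4 = (9/10)^4 = 6561/10000
P(at least one) = 1 - 6561/10000 = 3439/10000

3439/10000


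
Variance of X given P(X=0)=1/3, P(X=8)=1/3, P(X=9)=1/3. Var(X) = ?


E[X] = 17/3, E[X^2] = 145/3
Var(X) = E[X^2] - (E[X])^2 = 145/3 - (17/3)^2 = 146/9

146/9


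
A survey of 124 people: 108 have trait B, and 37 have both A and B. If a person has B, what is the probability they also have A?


P(A|B) = P(A∩B)/P(B) = (37/124)/(108/124) = 37/108

37/108


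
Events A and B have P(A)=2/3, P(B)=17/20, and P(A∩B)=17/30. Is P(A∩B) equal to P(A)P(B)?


P(A)*P(B) = 2/3*17/20 = 17/30
P(A∩B) = 17/30, which equals P(A)P(B), so independent

Yes, A and B are independent


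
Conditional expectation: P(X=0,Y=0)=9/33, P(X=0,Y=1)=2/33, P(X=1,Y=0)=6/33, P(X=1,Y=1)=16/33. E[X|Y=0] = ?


P(Y=0) = 15/33
E[X|Y=0] = (0*9 + 1*6)/15 = 6/15 = 2/5

2/5


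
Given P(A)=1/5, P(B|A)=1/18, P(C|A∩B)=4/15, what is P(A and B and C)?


P(A∩B∩C) = P(A) * P(B|A) * P(C|A∩B)
= 1/5 * 1/18 * 4/15
= 1/90 * 4/15 = 2/675

2/675


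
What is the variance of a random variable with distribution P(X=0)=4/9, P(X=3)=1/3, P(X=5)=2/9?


E[X] = 19/9, E[X^2] = 77/9
Var(X) = E[X^2] - (E[X])^2 = 77/9 - (19/9)^2 = 332/81

332/81


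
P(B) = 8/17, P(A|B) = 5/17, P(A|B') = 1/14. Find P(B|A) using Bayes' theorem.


P(A) = P(A|B)P(B) + P(A|B')P(B') = 5/17*8/17 + 1/14*9/17 = 713/4046
P(B|A) = P(A|B)P(B)/P(A) = (40/289)/(713/4046) = 560/713

560/713
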